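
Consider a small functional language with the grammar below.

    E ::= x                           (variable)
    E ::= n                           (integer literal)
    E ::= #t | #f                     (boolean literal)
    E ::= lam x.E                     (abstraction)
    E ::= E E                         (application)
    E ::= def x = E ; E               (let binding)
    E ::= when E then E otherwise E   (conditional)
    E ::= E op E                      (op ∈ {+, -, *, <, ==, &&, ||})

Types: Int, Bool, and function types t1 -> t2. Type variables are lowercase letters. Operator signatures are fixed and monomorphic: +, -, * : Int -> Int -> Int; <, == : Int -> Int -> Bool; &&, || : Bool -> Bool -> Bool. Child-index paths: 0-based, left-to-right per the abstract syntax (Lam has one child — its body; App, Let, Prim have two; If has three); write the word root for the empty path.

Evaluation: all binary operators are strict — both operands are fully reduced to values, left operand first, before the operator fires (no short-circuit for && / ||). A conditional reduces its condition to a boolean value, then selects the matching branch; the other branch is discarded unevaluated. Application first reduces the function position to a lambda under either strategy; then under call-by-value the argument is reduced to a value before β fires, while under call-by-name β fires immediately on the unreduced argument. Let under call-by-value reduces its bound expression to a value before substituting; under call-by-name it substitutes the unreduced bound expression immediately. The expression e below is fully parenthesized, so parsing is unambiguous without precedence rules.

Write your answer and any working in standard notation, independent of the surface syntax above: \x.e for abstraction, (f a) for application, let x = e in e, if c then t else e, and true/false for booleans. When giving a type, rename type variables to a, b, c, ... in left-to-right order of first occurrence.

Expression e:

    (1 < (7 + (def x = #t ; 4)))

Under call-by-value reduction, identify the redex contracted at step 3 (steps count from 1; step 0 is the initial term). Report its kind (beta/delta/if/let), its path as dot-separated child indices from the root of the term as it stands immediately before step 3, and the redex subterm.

Answer: delta at root : (1 < 11)

Derivation:
step 0: (1 < (7 + (let x = true in 4)))
step 1: [let@1.1] (1 < (7 + 4))
step 2: [delta@1] (1 < 11)
step 3: [delta@root] true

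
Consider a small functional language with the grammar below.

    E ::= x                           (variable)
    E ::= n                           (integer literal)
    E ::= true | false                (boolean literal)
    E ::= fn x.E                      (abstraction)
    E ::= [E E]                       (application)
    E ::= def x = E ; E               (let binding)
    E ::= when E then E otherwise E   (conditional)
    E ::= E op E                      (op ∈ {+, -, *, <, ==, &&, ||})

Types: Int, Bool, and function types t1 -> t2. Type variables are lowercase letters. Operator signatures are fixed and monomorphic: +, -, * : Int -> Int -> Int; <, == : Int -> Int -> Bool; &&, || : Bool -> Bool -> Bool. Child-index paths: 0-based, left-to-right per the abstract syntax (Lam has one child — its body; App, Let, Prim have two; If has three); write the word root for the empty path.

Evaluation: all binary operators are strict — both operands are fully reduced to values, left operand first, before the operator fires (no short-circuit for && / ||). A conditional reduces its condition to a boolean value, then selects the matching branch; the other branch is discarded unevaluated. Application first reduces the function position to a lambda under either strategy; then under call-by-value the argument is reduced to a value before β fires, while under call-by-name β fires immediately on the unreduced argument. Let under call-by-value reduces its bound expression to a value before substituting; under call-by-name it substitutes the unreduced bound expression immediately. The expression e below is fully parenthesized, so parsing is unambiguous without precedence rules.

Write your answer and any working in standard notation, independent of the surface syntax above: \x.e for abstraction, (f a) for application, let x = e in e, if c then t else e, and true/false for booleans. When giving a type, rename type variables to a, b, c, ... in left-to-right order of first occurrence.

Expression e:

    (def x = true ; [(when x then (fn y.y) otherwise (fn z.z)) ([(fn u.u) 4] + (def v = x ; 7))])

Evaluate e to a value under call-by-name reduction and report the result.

Working:
step 0: (let x = true in ((if x then (\y.y) else (\z.z)) (((\u.u) 4) + (let v = x in 7))))
step 1: [let@root] ((if true then (\y.y) else (\z.z)) (((\u.u) 4) + (let v = true in 7)))
step 2: [if@0] ((\y.y) (((\u.u) 4) + (let v = true in 7)))
step 3: [beta@root] (((\u.u) 4) + (let v = true in 7))
step 4: [beta@0] (4 + (let v = true in 7))
step 5: [let@1] (4 + 7)
step 6: [delta@root] 11

Answer: 11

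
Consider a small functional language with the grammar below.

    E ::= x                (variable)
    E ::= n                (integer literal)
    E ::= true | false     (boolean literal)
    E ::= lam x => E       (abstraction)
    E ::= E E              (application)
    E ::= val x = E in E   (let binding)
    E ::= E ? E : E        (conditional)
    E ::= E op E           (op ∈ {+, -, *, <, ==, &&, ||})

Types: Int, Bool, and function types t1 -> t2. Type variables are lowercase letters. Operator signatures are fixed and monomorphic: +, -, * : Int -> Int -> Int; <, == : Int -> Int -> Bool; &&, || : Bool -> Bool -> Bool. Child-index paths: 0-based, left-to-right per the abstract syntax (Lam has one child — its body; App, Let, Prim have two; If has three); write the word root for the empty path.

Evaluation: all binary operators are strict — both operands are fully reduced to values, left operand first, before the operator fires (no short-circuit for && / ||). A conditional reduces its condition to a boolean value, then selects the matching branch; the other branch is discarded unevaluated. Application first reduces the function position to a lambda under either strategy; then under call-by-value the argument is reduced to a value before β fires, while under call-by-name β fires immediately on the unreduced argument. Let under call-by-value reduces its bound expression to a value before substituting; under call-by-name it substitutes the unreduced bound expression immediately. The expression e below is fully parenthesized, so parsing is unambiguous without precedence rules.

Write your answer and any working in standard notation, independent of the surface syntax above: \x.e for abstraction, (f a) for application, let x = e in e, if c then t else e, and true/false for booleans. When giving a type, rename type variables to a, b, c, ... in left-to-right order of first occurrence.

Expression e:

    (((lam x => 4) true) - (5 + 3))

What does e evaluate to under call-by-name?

Trace:
step 0: (((\x.4) true) - (5 + 3))
step 1: [beta@0] (4 - (5 + 3))
step 2: [delta@1] (4 - 8)
step 3: [delta@root] -4

Answer: -4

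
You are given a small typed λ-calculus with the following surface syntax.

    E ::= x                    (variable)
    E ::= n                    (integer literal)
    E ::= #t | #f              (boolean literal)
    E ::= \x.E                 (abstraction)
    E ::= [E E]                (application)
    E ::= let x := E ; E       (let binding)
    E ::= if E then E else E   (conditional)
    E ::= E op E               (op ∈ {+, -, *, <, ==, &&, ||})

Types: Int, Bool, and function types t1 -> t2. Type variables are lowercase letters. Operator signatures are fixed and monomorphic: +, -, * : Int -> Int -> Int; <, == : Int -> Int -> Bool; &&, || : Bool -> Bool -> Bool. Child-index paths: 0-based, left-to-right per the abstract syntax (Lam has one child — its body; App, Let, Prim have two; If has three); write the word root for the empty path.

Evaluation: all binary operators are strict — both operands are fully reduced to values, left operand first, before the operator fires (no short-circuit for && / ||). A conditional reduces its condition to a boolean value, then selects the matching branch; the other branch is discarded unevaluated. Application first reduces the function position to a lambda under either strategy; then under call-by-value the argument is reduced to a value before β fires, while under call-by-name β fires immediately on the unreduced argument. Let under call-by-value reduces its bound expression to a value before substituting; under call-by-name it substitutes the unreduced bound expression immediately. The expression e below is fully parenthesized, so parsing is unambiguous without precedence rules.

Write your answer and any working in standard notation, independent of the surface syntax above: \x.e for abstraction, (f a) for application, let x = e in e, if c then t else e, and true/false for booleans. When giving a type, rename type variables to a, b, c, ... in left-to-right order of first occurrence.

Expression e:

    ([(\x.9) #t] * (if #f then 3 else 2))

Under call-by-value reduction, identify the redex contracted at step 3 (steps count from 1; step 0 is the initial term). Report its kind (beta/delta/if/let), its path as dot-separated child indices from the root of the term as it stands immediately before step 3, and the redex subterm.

Answer: delta at root : (9 * 2)

Derivation:
step 0: (((\x.9) true) * (if false then 3 else 2))
step 1: [beta@0] (9 * (if false then 3 else 2))
step 2: [if@1] (9 * 2)
step 3: [delta@root] 18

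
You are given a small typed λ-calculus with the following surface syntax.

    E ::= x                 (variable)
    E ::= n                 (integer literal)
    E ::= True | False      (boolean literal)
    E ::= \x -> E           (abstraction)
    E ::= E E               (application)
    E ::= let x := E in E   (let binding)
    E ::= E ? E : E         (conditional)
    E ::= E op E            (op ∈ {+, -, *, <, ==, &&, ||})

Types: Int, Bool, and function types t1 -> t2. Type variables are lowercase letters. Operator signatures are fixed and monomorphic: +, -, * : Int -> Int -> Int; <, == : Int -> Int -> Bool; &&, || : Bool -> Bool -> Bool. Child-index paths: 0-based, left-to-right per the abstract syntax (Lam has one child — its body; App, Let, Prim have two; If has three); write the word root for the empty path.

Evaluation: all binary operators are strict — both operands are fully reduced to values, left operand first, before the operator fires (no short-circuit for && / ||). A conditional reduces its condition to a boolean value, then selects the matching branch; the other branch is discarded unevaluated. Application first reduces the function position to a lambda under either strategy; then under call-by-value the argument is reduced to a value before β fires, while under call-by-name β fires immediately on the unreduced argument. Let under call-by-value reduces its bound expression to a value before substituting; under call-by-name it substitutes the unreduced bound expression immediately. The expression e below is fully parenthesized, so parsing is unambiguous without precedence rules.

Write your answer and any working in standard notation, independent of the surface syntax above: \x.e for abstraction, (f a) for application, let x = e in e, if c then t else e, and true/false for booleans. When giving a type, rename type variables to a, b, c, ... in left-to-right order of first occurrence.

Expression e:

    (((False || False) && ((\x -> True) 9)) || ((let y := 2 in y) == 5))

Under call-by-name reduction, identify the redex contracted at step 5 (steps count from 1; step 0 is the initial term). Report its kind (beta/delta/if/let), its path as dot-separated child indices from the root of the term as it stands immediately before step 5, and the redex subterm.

Answer: delta at 1 : (2 == 5)

Trace:
step 0: (((false || false) && ((\x.true) 9)) || ((let y = 2 in y) == 5))
step 1: [delta@0.0] ((false && ((\x.true) 9)) || ((let y = 2 in y) == 5))
step 2: [beta@0.1] ((false && true) || ((let y = 2 in y) == 5))
step 3: [delta@0] (false || ((let y = 2 in y) == 5))
step 4: [let@1.0] (false || (2 == 5))
step 5: [delta@1] (false || false)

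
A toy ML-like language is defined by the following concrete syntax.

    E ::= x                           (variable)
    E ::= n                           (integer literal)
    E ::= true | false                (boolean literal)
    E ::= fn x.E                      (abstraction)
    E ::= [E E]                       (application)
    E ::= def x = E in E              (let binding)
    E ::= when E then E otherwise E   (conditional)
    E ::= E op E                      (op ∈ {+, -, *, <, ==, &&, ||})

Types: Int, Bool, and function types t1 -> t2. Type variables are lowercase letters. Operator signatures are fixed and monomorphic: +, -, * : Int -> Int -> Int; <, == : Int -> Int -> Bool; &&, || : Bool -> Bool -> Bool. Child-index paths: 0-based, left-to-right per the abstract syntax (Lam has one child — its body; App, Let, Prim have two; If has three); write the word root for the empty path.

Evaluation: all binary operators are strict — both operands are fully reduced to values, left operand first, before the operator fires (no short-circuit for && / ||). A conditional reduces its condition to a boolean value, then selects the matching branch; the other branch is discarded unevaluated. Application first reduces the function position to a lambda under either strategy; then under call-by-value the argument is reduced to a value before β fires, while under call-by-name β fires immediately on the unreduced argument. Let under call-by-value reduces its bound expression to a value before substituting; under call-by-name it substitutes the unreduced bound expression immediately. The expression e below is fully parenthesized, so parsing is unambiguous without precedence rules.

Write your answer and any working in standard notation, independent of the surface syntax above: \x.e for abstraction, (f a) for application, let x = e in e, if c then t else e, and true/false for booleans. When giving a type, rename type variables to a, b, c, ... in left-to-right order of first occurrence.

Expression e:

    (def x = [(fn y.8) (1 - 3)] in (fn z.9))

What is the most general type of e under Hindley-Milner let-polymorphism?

Derivation:
\y._ : a -> Int
  unify Int ~ Int
  unify Int ~ Int
  unify a -> Int ~ Int -> b
  unify a ~ Int
  unify Int ~ b
_ _ : Int
let x : Int
\z._ : c -> Int

Answer: a -> Int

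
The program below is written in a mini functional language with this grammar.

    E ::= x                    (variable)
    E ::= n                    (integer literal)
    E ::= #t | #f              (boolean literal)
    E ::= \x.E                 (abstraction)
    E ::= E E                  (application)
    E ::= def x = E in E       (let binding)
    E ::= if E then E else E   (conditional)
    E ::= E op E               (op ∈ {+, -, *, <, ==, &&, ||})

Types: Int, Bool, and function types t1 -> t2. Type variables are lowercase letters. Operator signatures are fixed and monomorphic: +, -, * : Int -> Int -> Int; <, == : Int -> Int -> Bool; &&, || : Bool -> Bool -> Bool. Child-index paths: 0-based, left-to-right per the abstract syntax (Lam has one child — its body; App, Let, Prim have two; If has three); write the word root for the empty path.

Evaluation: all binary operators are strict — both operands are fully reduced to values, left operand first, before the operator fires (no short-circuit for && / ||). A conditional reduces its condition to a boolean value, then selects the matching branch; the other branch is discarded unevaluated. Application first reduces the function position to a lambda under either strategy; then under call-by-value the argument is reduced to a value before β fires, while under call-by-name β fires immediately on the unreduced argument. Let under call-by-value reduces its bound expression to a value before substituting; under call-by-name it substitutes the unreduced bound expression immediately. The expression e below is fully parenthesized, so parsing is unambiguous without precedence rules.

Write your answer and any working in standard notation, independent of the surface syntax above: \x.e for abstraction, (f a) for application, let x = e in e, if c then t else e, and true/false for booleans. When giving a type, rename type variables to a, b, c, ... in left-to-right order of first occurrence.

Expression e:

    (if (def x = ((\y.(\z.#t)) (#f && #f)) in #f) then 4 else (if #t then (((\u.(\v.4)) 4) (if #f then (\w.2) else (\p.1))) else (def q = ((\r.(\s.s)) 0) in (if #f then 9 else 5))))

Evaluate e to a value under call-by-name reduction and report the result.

Answer: 4

Derivation:
step 0: (if (let x = ((\y.(\z.true)) (false && false)) in false) then 4 else (if true then (((\u.(\v.4)) 4) (if false then (\w.2) else (\p.1))) else (let q = ((\r.(\s.s)) 0) in (if false then 9 else 5))))
step 1: [let@0] (if false then 4 else (if true then (((\u.(\v.4)) 4) (if false then (\w.2) else (\p.1))) else (let q = ((\r.(\s.s)) 0) in (if false then 9 else 5))))
step 2: [if@root] (if true then (((\u.(\v.4)) 4) (if false then (\w.2) else (\p.1))) else (let q = ((\r.(\s.s)) 0) in (if false then 9 else 5)))
step 3: [if@root] (((\u.(\v.4)) 4) (if false then (\w.2) else (\p.1)))
step 4: [beta@0] ((\v.4) (if false then (\w.2) else (\p.1)))
step 5: [beta@root] 4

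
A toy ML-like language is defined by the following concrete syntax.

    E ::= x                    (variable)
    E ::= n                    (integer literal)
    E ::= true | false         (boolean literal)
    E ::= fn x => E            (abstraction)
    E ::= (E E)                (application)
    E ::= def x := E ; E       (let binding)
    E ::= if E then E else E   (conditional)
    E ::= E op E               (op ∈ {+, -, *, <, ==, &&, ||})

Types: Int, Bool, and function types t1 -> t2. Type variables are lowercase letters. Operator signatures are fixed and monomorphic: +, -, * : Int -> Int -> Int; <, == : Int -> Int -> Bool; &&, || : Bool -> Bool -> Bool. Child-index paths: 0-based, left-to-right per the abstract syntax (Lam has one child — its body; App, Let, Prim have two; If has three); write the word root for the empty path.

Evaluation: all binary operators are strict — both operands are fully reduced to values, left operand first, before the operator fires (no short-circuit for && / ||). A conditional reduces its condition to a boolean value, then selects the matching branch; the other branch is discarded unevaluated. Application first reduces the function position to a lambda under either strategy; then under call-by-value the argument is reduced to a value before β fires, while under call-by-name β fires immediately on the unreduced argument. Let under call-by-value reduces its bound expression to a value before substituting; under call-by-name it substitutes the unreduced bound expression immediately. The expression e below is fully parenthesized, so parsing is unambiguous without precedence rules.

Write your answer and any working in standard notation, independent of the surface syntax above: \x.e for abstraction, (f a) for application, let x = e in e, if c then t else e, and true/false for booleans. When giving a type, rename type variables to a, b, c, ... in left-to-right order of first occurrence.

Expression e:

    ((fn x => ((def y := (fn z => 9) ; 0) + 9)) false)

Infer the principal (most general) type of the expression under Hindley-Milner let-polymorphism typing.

Answer: Int

Trace:
\z._ : b -> Int
let y : forall. b -> Int
  unify Int ~ Int
  unify Int ~ Int
\x._ : a -> Int
  unify a -> Int ~ Bool -> c
  unify a ~ Bool
  unify Int ~ c
_ _ : Int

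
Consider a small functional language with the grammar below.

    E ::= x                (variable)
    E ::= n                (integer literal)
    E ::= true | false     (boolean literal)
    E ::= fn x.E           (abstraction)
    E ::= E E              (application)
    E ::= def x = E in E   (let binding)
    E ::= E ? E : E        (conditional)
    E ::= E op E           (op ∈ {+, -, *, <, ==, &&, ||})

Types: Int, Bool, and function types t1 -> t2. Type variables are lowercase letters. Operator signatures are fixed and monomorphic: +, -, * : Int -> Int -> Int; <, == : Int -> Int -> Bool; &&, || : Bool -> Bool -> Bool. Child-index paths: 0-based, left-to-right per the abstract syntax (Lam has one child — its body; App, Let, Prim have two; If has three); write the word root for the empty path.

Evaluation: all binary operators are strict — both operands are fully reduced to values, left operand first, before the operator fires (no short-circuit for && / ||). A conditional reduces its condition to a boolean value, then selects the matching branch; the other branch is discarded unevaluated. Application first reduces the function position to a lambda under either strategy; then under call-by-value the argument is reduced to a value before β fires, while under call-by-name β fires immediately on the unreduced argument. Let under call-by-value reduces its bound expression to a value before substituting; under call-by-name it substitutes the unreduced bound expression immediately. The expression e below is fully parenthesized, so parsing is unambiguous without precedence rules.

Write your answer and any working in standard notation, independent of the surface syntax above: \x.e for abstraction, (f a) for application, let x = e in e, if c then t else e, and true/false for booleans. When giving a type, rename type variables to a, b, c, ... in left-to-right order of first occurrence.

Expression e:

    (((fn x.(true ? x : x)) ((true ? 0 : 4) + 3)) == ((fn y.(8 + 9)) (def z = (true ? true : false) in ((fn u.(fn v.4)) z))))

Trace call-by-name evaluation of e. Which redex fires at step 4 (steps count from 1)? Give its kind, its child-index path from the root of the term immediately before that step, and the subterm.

Answer: delta at 0 : (0 + 3)

Trace:
step 0: (((\x.(if true then x else x)) ((if true then 0 else 4) + 3)) == ((\y.(8 + 9)) (let z = (if true then true else false) in ((\u.(\v.4)) z))))
step 1: [beta@0] ((if true then ((if true then 0 else 4) + 3) else ((if true then 0 else 4) + 3)) == ((\y.(8 + 9)) (let z = (if true then true else false) in ((\u.(\v.4)) z))))
step 2: [if@0] (((if true then 0 else 4) + 3) == ((\y.(8 + 9)) (let z = (if true then true else false) in ((\u.(\v.4)) z))))
step 3: [if@0.0] ((0 + 3) == ((\y.(8 + 9)) (let z = (if true then true else false) in ((\u.(\v.4)) z))))
step 4: [delta@0] (3 == ((\y.(8 + 9)) (let z = (if true then true else false) in ((\u.(\v.4)) z))))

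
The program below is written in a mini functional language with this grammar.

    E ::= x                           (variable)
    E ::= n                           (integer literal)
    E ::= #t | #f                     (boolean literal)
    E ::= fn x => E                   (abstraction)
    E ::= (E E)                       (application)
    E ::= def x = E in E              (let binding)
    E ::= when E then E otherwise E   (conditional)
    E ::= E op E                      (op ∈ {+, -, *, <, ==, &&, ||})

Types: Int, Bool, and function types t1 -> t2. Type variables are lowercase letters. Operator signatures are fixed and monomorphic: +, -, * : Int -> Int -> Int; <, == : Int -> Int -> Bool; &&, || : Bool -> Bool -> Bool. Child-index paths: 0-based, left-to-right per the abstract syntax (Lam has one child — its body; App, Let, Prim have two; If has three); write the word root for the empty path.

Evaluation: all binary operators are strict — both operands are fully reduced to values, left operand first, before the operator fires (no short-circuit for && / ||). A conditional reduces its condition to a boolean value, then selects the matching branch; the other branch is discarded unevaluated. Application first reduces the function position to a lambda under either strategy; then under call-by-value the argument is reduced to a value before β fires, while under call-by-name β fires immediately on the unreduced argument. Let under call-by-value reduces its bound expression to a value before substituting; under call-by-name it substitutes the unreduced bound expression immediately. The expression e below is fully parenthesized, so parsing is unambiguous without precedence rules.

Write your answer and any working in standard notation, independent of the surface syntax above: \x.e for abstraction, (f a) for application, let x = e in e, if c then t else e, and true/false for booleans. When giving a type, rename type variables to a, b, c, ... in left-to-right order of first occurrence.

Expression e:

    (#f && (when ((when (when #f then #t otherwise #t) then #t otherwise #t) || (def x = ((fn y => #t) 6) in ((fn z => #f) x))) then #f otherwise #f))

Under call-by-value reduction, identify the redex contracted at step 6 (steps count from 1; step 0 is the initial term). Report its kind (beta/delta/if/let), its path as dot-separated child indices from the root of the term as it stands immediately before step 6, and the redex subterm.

Answer: delta at 1.0 : (true || false)

Working:
step 0: (false && (if ((if (if false then true else true) then true else true) || (let x = ((\y.true) 6) in ((\z.false) x))) then false else false))
step 1: [if@1.0.0.0] (false && (if ((if true then true else true) || (let x = ((\y.true) 6) in ((\z.false) x))) then false else false))
step 2: [if@1.0.0] (false && (if (true || (let x = ((\y.true) 6) in ((\z.false) x))) then false else false))
step 3: [beta@1.0.1.0] (false && (if (true || (let x = true in ((\z.false) x))) then false else false))
step 4: [let@1.0.1] (false && (if (true || ((\z.false) true)) then false else false))
step 5: [beta@1.0.1] (false && (if (true || false) then false else false))
step 6: [delta@1.0] (false && (if true then false else false))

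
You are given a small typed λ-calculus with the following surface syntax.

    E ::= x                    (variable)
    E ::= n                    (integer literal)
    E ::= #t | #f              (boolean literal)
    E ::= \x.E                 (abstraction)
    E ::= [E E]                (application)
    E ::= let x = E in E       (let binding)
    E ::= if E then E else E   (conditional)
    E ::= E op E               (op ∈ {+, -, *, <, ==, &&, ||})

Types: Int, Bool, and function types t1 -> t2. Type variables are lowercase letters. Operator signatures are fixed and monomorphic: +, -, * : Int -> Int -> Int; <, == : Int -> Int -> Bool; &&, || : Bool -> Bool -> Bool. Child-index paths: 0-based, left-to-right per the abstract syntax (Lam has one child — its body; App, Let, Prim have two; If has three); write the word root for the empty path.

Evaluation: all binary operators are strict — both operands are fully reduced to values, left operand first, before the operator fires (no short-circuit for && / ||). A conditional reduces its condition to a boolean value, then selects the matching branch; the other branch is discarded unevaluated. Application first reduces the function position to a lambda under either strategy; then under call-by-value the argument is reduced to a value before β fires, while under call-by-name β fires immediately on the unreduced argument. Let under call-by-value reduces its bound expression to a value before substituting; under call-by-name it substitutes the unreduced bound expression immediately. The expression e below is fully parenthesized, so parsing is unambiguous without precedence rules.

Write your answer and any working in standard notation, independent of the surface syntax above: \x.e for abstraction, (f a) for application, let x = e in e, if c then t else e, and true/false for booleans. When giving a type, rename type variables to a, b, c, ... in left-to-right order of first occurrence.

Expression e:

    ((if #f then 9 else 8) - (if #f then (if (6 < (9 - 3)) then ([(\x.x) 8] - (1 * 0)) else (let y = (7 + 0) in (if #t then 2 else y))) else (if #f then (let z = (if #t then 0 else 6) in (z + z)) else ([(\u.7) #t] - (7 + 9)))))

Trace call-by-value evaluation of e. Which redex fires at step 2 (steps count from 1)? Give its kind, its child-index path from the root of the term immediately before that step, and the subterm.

Derivation:
step 0: ((if false then 9 else 8) - (if false then (if (6 < (9 - 3)) then (((\x.x) 8) - (1 * 0)) else (let y = (7 + 0) in (if true then 2 else y))) else (if false then (let z = (if true then 0 else 6) in (z + z)) else (((\u.7) true) - (7 + 9)))))
step 1: [if@0] (8 - (if false then (if (6 < (9 - 3)) then (((\x.x) 8) - (1 * 0)) else (let y = (7 + 0) in (if true then 2 else y))) else (if false then (let z = (if true then 0 else 6) in (z + z)) else (((\u.7) true) - (7 + 9)))))
step 2: [if@1] (8 - (if false then (let z = (if true then 0 else 6) in (z + z)) else (((\u.7) true) - (7 + 9))))

Answer: if at 1 : (if false then (if (6 < (9 - 3)) then (((\x.x) 8) - (1 * 0)) else (let y = (7 + 0) in (if true then 2 else y))) else (if false then (let z = (if true then 0 else 6) in (z + z)) else (((\u.7) true) - (7 + 9))))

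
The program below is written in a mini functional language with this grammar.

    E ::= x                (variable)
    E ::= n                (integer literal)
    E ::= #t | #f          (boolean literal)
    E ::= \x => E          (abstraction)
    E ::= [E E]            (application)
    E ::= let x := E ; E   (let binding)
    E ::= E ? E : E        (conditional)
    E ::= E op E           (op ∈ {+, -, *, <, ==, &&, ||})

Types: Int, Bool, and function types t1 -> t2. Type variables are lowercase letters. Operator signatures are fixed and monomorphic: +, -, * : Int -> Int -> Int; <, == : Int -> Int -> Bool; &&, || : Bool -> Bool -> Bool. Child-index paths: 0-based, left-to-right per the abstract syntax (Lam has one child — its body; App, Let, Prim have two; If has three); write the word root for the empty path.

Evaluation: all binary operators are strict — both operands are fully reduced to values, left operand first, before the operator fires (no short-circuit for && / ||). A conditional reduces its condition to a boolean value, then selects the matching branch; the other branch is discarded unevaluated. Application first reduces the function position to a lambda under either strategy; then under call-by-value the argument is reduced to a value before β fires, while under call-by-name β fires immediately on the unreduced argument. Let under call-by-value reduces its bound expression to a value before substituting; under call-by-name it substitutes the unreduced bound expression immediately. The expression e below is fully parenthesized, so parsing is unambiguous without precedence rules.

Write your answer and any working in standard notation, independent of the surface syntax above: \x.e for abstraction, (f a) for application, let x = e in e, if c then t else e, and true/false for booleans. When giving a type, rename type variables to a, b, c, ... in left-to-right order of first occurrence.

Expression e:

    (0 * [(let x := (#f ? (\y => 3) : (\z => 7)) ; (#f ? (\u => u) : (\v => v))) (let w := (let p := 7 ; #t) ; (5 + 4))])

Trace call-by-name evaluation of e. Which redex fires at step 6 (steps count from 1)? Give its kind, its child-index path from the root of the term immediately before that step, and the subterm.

Answer: delta at root : (0 * 9)

Working:
step 0: (0 * ((let x = (if false then (\y.3) else (\z.7)) in (if false then (\u.u) else (\v.v))) (let w = (let p = 7 in true) in (5 + 4))))
step 1: [let@1.0] (0 * ((if false then (\u.u) else (\v.v)) (let w = (let p = 7 in true) in (5 + 4))))
step 2: [if@1.0] (0 * ((\v.v) (let w = (let p = 7 in true) in (5 + 4))))
step 3: [beta@1] (0 * (let w = (let p = 7 in true) in (5 + 4)))
step 4: [let@1] (0 * (5 + 4))
step 5: [delta@1] (0 * 9)
step 6: [delta@root] 0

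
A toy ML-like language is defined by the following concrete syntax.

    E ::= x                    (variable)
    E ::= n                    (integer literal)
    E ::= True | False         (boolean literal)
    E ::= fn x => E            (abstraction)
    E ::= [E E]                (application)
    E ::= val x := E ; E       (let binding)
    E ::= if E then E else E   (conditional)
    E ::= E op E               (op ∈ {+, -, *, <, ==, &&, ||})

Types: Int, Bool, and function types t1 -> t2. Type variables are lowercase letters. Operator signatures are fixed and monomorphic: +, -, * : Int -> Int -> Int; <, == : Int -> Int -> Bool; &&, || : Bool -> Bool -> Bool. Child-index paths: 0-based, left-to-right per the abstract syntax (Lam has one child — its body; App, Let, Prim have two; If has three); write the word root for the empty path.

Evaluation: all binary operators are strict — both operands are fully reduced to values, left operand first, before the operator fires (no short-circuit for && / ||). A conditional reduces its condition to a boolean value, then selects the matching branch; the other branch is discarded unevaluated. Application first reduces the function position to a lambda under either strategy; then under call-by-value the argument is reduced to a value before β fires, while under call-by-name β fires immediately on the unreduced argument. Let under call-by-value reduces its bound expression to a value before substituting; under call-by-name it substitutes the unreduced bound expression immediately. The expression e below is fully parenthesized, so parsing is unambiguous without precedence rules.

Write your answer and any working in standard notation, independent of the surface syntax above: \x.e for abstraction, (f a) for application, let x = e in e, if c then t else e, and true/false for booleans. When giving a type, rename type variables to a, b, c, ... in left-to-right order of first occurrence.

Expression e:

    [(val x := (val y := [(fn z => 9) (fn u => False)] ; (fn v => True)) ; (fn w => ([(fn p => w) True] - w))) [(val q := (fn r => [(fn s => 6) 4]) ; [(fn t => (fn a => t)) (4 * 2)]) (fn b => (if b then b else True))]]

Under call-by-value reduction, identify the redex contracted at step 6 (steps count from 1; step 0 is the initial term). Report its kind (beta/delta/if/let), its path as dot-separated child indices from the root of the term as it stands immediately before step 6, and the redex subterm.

Derivation:
step 0: ((let x = (let y = ((\z.9) (\u.false)) in (\v.true)) in (\w.(((\p.w) true) - w))) ((let q = (\r.((\s.6) 4)) in ((\t.(\a.t)) (4 * 2))) (\b.(if b then b else true))))
step 1: [beta@0.0.0] ((let x = (let y = 9 in (\v.true)) in (\w.(((\p.w) true) - w))) ((let q = (\r.((\s.6) 4)) in ((\t.(\a.t)) (4 * 2))) (\b.(if b then b else true))))
step 2: [let@0.0] ((let x = (\v.true) in (\w.(((\p.w) true) - w))) ((let q = (\r.((\s.6) 4)) in ((\t.(\a.t)) (4 * 2))) (\b.(if b then b else true))))
step 3: [let@0] ((\w.(((\p.w) true) - w)) ((let q = (\r.((\s.6) 4)) in ((\t.(\a.t)) (4 * 2))) (\b.(if b then b else true))))
step 4: [let@1.0] ((\w.(((\p.w) true) - w)) (((\t.(\a.t)) (4 * 2)) (\b.(if b then b else true))))
step 5: [delta@1.0.1] ((\w.(((\p.w) true) - w)) (((\t.(\a.t)) 8) (\b.(if b then b else true))))
step 6: [beta@1.0] ((\w.(((\p.w) true) - w)) ((\a.8) (\b.(if b then b else true))))

Answer: beta at 1.0 : ((\t.(\a.t)) 8)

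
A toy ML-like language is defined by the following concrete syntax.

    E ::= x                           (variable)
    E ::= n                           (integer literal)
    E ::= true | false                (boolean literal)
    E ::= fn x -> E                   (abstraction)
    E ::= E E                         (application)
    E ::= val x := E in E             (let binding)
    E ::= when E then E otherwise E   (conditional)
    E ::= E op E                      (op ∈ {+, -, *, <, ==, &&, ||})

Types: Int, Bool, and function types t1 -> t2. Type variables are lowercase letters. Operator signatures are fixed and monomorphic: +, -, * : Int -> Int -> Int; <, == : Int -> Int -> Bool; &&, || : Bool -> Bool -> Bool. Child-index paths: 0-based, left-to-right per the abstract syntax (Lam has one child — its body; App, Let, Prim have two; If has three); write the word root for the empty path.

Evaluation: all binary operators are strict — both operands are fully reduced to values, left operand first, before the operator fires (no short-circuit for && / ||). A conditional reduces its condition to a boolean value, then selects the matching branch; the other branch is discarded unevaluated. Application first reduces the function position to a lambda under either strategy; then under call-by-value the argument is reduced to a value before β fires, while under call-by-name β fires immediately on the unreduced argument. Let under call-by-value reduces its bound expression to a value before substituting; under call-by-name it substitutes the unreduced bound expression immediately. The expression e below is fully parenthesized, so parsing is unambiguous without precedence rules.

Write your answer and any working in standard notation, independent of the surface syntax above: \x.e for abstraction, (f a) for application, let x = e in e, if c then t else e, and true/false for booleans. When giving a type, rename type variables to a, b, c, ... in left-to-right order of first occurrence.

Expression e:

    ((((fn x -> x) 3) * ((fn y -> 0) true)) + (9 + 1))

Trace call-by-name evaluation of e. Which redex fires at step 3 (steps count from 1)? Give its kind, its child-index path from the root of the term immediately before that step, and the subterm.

Derivation:
step 0: ((((\x.x) 3) * ((\y.0) true)) + (9 + 1))
step 1: [beta@0.0] ((3 * ((\y.0) true)) + (9 + 1))
step 2: [beta@0.1] ((3 * 0) + (9 + 1))
step 3: [delta@0] (0 + (9 + 1))

Answer: delta at 0 : (3 * 0)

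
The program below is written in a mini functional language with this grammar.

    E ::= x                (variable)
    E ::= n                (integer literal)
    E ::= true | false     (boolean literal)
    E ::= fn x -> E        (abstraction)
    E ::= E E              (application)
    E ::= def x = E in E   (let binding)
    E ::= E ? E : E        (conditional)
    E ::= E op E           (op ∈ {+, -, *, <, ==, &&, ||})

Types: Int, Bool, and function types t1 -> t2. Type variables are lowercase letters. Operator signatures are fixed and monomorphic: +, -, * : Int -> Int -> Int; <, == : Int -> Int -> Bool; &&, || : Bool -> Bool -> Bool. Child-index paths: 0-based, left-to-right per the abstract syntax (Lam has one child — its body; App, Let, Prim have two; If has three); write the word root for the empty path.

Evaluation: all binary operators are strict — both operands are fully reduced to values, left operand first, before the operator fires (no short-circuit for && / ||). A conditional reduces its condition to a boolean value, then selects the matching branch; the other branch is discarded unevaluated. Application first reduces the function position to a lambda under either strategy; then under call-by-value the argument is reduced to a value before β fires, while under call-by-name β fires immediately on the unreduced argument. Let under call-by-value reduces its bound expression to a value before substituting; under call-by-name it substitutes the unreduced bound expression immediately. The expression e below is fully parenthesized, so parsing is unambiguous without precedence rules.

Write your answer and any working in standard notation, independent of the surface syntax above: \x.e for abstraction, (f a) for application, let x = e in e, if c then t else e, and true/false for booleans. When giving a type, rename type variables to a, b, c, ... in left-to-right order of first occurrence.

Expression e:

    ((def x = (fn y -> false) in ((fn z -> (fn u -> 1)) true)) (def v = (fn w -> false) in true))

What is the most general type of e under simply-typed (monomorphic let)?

Answer: Int

Working:
\y._ : a -> Bool
let x : a -> Bool
\u._ : c -> Int
\z._ : b -> c -> Int
  unify b -> c -> Int ~ Bool -> d
  unify b ~ Bool
  unify c -> Int ~ d
_ _ : c -> Int
\w._ : e -> Bool
let v : e -> Bool
  unify c -> Int ~ Bool -> f
  unify c ~ Bool
  unify Int ~ f
_ _ : Int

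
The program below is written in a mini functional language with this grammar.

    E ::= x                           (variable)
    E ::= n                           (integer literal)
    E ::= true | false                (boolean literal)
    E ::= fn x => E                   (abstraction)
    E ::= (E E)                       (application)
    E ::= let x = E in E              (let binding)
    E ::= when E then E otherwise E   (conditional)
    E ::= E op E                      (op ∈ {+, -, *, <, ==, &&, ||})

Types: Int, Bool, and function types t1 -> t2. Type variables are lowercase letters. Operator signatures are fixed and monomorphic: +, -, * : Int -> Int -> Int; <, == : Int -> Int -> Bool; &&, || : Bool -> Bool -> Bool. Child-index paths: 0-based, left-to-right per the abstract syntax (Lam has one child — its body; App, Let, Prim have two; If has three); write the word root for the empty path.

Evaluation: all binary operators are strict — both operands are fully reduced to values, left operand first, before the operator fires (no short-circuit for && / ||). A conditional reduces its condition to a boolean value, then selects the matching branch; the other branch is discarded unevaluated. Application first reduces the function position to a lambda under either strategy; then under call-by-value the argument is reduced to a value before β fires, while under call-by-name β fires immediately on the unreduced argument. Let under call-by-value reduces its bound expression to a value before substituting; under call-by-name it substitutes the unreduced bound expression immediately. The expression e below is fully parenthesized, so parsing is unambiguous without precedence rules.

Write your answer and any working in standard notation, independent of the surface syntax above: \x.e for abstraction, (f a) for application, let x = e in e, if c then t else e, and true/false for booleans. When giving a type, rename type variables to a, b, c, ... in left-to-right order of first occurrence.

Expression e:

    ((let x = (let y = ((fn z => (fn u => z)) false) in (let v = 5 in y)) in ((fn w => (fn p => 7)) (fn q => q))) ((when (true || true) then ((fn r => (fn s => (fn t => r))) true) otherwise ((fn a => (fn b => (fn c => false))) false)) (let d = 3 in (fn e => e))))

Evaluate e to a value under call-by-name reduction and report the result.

Answer: 7

Derivation:
step 0: ((let x = (let y = ((\z.(\u.z)) false) in (let v = 5 in y)) in ((\w.(\p.7)) (\q.q))) ((if (true || true) then ((\r.(\s.(\t.r))) true) else ((\a.(\b.(\c.false))) false)) (let d = 3 in (\e.e))))
step 1: [let@0] (((\w.(\p.7)) (\q.q)) ((if (true || true) then ((\r.(\s.(\t.r))) true) else ((\a.(\b.(\c.false))) false)) (let d = 3 in (\e.e))))
step 2: [beta@0] ((\p.7) ((if (true || true) then ((\r.(\s.(\t.r))) true) else ((\a.(\b.(\c.false))) false)) (let d = 3 in (\e.e))))
step 3: [beta@root] 7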